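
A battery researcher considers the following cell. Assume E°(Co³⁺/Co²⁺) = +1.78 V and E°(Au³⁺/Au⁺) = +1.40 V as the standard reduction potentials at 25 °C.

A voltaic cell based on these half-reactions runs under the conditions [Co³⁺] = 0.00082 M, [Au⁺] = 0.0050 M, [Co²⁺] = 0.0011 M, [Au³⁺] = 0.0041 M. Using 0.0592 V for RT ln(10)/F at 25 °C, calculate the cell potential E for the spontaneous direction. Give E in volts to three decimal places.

Co³⁺/Co²⁺ is the cathode (higher E°), Au³⁺/Au⁺ the anode: E°cell = +1.78 − (+1.40) = +0.38 V, n = 2.
Overall: 2 Co³⁺(aq) + Au⁺(aq) → 2 Co²⁺(aq) + Au³⁺(aq)
Q = [Co²⁺]^2·[Au³⁺] / ([Co³⁺]^2·[Au⁺]); log Q = 0.169.
E = E° − (0.0592/n) log Q = +0.38 − (0.0592/2)(0.169) = +0.375 V.

+0.375 V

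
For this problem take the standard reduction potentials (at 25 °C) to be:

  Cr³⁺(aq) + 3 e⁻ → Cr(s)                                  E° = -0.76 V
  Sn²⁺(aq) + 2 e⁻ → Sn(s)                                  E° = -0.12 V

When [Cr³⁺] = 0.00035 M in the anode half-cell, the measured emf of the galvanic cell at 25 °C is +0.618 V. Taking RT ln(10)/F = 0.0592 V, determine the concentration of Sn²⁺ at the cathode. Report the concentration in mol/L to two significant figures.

Sn²⁺/Sn is the cathode, Cr³⁺/Cr the anode: E°cell = +0.64 V, n = 6.
Overall reaction: 3 Sn²⁺(aq) + 2 Cr(s) → 3 Sn(s) + 2 Cr³⁺(aq); Q = [Cr³⁺]^2/[Sn²⁺]^3.
From E = E° − (0.0592/n) log Q: log Q = (E° − E)·n/0.0592 = (+0.64 − (+0.618))·6/0.0592 = 2.2297.
So 3·log[Sn²⁺] = 2·log(0.00035) − log Q = -6.9119 − (2.2297) = -9.1416; log[Sn²⁺] = -9.1416 / 3 = -3.0472; [Sn²⁺] = 10^(-3.0472) ≈ 0.00090 M.

0.00090 M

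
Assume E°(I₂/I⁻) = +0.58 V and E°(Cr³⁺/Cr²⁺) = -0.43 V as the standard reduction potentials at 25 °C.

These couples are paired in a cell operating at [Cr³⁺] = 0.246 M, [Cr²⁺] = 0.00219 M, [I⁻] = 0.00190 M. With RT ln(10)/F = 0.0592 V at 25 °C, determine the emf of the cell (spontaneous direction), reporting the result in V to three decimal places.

I₂/I⁻ is the cathode (higher E°), Cr³⁺/Cr²⁺ the anode: E°cell = +0.58 − (-0.43) = +1.01 V, n = 2.
Overall: I₂(s) + 2 Cr²⁺(aq) → 2 I⁻(aq) + 2 Cr³⁺(aq)
Q = [I⁻]^2·[Cr³⁺]^2 / ([Cr²⁺]^2); log Q = -1.342.
E = E° − (0.0592/n) log Q = +1.01 − (0.0592/2)(-1.342) = +1.050 V.

+1.050 V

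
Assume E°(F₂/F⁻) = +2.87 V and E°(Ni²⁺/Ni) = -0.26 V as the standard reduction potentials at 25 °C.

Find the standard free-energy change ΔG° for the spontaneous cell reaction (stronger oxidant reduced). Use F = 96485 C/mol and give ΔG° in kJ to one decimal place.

-604.0 kJ

F₂/F⁻ (E° = +2.87 V) is the cathode; Ni²⁺/Ni (E° = -0.26 V) is the anode, so E°cell = +3.13 V.
Balancing electrons gives n = 2 (lcm of 2 and 2).
ΔG° = −nFE° = −(2)(96485)(+3.13) = -603,996 J = -604.0 kJ.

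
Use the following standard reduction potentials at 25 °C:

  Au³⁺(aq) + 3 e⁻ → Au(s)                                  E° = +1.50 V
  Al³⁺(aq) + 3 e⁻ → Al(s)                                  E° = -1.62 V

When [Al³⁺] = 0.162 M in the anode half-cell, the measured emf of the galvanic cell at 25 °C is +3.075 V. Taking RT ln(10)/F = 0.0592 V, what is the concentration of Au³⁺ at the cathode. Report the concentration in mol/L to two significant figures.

0.00085 M

Au³⁺/Au is the cathode, Al³⁺/Al the anode: E°cell = +3.12 V, n = 3.
Overall reaction: Au³⁺(aq) + Al(s) → Au(s) + Al³⁺(aq); Q = [Al³⁺]^1/[Au³⁺]^1.
From E = E° − (0.0592/n) log Q: log Q = (E° − E)·n/0.0592 = (+3.12 − (+3.075))·3/0.0592 = 2.2804.
So 1·log[Au³⁺] = 1·log(0.162) − log Q = -0.7905 − (2.2804) = -3.0709; [Au³⁺] = 10^(-3.0709) ≈ 0.00085 M.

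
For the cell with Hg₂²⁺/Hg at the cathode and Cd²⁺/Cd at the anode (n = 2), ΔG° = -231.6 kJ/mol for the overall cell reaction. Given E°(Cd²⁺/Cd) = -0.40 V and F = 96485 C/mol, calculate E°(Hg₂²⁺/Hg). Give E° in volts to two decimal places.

E°cell = −ΔG°/(nF) = −(-231.6×10³)/((2)(96485)) = +1.200 V.
Since Hg₂²⁺/Hg is the cathode and Cd²⁺/Cd the anode, E°cell = E°(Hg₂²⁺/Hg) − E°(Cd²⁺/Cd).
So E°(Hg₂²⁺/Hg) = E°cell + E°(Cd²⁺/Cd) = +1.200 + (-0.40) = +0.80 V.

+0.80 V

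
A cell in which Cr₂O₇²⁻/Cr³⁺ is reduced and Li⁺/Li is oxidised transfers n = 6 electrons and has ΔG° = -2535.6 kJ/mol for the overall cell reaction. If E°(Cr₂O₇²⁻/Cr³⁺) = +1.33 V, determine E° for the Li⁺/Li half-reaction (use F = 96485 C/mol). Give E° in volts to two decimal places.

-3.05 V

E°cell = −ΔG°/(nF) = −(-2535.6×10³)/((6)(96485)) = +4.380 V.
Since Cr₂O₇²⁻/Cr³⁺ is the cathode and Li⁺/Li the anode, E°cell = E°(Cr₂O₇²⁻/Cr³⁺) − E°(Li⁺/Li).
So E°(Li⁺/Li) = E°(Cr₂O₇²⁻/Cr³⁺) − E°cell = (+1.33) − (+4.380) = -3.05 V.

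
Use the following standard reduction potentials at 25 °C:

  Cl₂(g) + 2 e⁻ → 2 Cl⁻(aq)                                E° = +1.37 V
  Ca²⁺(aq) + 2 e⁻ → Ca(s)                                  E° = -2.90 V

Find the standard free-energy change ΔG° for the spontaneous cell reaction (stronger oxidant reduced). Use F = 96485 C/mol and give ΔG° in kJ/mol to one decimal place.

-824.0 kJ/mol

Cl₂/Cl⁻ (E° = +1.37 V) is the cathode; Ca²⁺/Ca (E° = -2.90 V) is the anode, so E°cell = +4.27 V.
Balancing electrons gives n = 2 (lcm of 2 and 2).
ΔG° = −nFE° = −(2)(96485)(+4.27) = -823,982 J = -824.0 kJ/mol.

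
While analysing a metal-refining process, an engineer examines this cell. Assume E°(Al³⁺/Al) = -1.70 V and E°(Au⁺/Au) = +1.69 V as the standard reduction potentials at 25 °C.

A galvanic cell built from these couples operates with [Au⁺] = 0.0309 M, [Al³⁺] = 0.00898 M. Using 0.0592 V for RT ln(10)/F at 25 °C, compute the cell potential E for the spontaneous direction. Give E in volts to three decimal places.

+3.341 V

Au⁺/Au is the cathode (higher E°), Al³⁺/Al the anode: E°cell = +1.69 − (-1.70) = +3.39 V, n = 3.
Overall: 3 Au⁺(aq) + Al(s) → 3 Au(s) + Al³⁺(aq)
Q = [Al³⁺] / ([Au⁺]^3); log Q = 2.483.
E = E° − (0.0592/n) log Q = +3.39 − (0.0592/3)(2.483) = +3.341 V.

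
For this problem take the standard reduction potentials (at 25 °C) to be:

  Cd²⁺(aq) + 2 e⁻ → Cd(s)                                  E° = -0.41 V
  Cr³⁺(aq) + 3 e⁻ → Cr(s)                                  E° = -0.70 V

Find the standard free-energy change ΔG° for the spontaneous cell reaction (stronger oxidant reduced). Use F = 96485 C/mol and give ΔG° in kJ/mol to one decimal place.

Cd²⁺/Cd (E° = -0.41 V) is the cathode; Cr³⁺/Cr (E° = -0.70 V) is the anode, so E°cell = +0.29 V.
Balancing electrons gives n = 6 (lcm of 2 and 3).
ΔG° = −nFE° = −(6)(96485)(+0.29) = -167,884 J = -167.9 kJ/mol.

-167.9 kJ/mol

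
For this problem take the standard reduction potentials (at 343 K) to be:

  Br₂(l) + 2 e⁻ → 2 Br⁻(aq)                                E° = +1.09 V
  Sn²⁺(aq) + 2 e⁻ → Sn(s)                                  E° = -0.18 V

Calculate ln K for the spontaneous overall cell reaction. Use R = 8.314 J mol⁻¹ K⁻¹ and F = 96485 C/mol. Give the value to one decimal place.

Cathode: Br₂/Br⁻; anode: Sn²⁺/Sn. E°cell = (+1.09) − (-0.18) = +1.27 V, with n = 2.
ΔG° = −nFE° = −RT ln K, so ln K = nFE°/(RT) = (2)(96485)(+1.27) / ((8.314)(343)) = 85.939.

85.9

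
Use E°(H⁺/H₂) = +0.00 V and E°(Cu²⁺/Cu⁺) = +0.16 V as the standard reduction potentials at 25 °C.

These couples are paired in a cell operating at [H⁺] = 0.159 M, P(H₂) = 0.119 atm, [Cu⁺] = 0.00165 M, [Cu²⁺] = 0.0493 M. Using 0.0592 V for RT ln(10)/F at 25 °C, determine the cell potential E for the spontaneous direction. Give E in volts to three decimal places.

Cu²⁺/Cu⁺ is the cathode (higher E°), H⁺/H₂ the anode: E°cell = +0.16 − (+0.00) = +0.16 V, n = 2.
Overall: 2 Cu²⁺(aq) + H₂(g) → 2 Cu⁺(aq) + 2 H⁺(aq)
Q = [Cu⁺]^2·[H⁺]^2 / ([Cu²⁺]^2·P(H₂)); log Q = -3.623.
E = E° − (0.0592/n) log Q = +0.16 − (0.0592/2)(-3.623) = +0.267 V.

+0.267 V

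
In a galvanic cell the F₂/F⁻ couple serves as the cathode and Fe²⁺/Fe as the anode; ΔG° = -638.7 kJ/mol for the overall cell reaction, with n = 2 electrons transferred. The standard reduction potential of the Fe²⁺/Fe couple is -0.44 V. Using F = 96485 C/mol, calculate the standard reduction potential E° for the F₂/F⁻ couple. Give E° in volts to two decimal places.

E°cell = −ΔG°/(nF) = −(-638.7×10³)/((2)(96485)) = +3.310 V.
Since F₂/F⁻ is the cathode and Fe²⁺/Fe the anode, E°cell = E°(F₂/F⁻) − E°(Fe²⁺/Fe).
So E°(F₂/F⁻) = E°cell + E°(Fe²⁺/Fe) = +3.310 + (-0.44) = +2.87 V.

+2.87 V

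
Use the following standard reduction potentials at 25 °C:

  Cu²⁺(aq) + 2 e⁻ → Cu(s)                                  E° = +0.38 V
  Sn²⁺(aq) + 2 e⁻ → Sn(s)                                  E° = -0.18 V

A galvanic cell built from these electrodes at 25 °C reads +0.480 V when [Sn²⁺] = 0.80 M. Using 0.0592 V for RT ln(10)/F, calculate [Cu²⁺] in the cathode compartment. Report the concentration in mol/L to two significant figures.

Cu²⁺/Cu is the cathode, Sn²⁺/Sn the anode: E°cell = +0.56 V, n = 2.
Overall reaction: Cu²⁺(aq) + Sn(s) → Cu(s) + Sn²⁺(aq); Q = [Sn²⁺]^1/[Cu²⁺]^1.
From E = E° − (0.0592/n) log Q: log Q = (E° − E)·n/0.0592 = (+0.56 − (+0.480))·2/0.0592 = 2.7027.
So 1·log[Cu²⁺] = 1·log(0.8) − log Q = -0.0969 − (2.7027) = -2.7996; [Cu²⁺] = 10^(-2.7996) ≈ 0.0016 M.

0.0016 M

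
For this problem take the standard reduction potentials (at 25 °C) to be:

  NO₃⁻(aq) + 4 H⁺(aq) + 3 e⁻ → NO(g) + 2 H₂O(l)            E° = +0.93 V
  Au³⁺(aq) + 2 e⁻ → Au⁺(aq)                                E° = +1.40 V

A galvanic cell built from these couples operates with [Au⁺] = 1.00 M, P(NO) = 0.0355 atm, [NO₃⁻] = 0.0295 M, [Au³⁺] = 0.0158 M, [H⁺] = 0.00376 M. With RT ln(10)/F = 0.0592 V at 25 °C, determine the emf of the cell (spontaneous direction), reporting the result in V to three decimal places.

Au³⁺/Au⁺ is the cathode (higher E°), NO₃⁻/NO the anode: E°cell = +1.40 − (+0.93) = +0.47 V, n = 6.
Overall: 3 Au³⁺(aq) + 2 NO(g) + 4 H₂O(l) → 3 Au⁺(aq) + 2 NO₃⁻(aq) + 8 H⁺(aq)
Q = [Au⁺]^3·[NO₃⁻]^2·[H⁺]^8 / ([Au³⁺]^3·P(NO)^2); log Q = -14.155.
E = E° − (0.0592/n) log Q = +0.47 − (0.0592/6)(-14.155) = +0.610 V.

+0.610 V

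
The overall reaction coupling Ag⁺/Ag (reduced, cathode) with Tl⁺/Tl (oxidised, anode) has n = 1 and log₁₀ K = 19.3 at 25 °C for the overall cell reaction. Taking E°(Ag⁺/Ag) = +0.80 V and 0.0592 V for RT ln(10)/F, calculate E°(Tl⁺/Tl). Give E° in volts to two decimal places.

-0.34 V

E°cell = (0.0592/n)·log K = (0.0592/1)(19.3) = +1.143 V.
Since Ag⁺/Ag is the cathode and Tl⁺/Tl the anode, E°cell = E°(Ag⁺/Ag) − E°(Tl⁺/Tl).
So E°(Tl⁺/Tl) = E°(Ag⁺/Ag) − E°cell = (+0.80) − (+1.143) = -0.34 V.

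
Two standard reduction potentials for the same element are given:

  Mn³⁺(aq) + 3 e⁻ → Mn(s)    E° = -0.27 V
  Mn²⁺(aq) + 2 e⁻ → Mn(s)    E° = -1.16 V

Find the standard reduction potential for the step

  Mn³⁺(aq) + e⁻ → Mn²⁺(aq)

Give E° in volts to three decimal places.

+1.510 V

Sequential free energies add, so n₃E°₃ = n₁E°₁ + n₂E°₂.
With n₃ = 3, and the known step contributing 2×(-1.16) V, the unknown satisfies 1·E° = 3×(-0.27) − 2×(-1.16) = +1.510.
E° = +1.510 / 1 = +1.510 V.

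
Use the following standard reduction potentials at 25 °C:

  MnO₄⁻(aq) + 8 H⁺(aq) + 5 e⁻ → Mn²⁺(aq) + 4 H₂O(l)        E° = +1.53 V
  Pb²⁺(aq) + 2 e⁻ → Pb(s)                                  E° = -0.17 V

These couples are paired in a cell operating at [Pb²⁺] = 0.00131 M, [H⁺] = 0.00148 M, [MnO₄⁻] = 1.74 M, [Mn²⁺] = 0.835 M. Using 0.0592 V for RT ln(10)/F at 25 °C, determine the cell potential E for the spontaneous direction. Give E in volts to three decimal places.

MnO₄⁻/Mn²⁺ is the cathode (higher E°), Pb²⁺/Pb the anode: E°cell = +1.53 − (-0.17) = +1.70 V, n = 10.
Overall: 2 MnO₄⁻(aq) + 16 H⁺(aq) + 5 Pb(s) → 2 Mn²⁺(aq) + 8 H₂O(l) + 5 Pb²⁺(aq)
Q = [Mn²⁺]^2·[Pb²⁺]^5 / ([MnO₄⁻]^2·[H⁺]^16); log Q = 30.224.
E = E° − (0.0592/n) log Q = +1.70 − (0.0592/10)(30.224) = +1.521 V.

+1.521 V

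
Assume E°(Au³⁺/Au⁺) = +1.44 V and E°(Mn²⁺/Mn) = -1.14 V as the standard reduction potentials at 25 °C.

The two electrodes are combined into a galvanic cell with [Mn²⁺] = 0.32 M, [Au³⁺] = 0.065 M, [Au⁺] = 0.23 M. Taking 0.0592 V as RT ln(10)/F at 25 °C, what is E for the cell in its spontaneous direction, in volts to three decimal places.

Au³⁺/Au⁺ is the cathode (higher E°), Mn²⁺/Mn the anode: E°cell = +1.44 − (-1.14) = +2.58 V, n = 2.
Overall: Au³⁺(aq) + Mn(s) → Au⁺(aq) + Mn²⁺(aq)
Q = [Au⁺]·[Mn²⁺] / ([Au³⁺]); log Q = 0.054.
E = E° − (0.0592/n) log Q = +2.58 − (0.0592/2)(0.054) = +2.578 V.

+2.578 V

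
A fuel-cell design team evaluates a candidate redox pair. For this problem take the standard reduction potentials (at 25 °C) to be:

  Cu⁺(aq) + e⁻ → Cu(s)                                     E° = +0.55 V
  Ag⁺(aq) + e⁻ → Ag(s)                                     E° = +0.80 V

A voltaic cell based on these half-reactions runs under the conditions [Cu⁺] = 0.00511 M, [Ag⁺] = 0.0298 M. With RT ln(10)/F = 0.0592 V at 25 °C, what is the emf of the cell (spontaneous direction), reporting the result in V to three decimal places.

+0.295 V

Ag⁺/Ag is the cathode (higher E°), Cu⁺/Cu the anode: E°cell = +0.80 − (+0.55) = +0.25 V, n = 1.
Overall: Ag⁺(aq) + Cu(s) → Ag(s) + Cu⁺(aq)
Q = [Cu⁺] / ([Ag⁺]); log Q = -0.766.
E = E° − (0.0592/n) log Q = +0.25 − (0.0592/1)(-0.766) = +0.295 V.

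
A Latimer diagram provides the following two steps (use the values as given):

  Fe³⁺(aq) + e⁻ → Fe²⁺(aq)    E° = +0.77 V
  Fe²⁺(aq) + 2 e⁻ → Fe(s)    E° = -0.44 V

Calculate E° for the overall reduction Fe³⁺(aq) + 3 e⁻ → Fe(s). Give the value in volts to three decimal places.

Standard free energies of sequential steps add: ΔG°₃ = ΔG°₁ + ΔG°₂, so n₃E°₃ = n₁E°₁ + n₂E°₂.
E°₃ = (1×+0.77 + 2×-0.44) / 3 = (-0.110) / 3 = -0.037 V.

-0.037 V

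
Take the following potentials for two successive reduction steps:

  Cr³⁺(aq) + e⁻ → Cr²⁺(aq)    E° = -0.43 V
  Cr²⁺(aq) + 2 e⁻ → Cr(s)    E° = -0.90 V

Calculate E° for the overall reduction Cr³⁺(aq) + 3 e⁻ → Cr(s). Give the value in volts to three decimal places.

-0.743 V

Since ΔG° = −nFE° is additive over sequential reductions, n₃E°₃ = n₁E°₁ + n₂E°₂.
E°₃ = (1×-0.43 + 2×-0.90) / 3 = (-2.230) / 3 = -0.743 V.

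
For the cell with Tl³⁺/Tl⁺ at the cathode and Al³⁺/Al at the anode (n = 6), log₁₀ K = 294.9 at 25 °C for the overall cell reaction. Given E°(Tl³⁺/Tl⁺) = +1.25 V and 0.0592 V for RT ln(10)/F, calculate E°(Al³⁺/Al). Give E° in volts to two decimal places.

-1.66 V

E°cell = (0.0592/n)·log K = (0.0592/6)(294.9) = +2.910 V.
Since Tl³⁺/Tl⁺ is the cathode and Al³⁺/Al the anode, E°cell = E°(Tl³⁺/Tl⁺) − E°(Al³⁺/Al).
So E°(Al³⁺/Al) = E°(Tl³⁺/Tl⁺) − E°cell = (+1.25) − (+2.910) = -1.66 V.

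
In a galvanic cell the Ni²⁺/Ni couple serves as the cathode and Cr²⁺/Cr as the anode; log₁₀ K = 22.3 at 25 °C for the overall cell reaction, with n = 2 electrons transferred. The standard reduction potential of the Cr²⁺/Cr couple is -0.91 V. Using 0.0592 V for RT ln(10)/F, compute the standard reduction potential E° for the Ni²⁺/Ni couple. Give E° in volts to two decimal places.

E°cell = (0.0592/n)·log K = (0.0592/2)(22.3) = +0.660 V.
Since Ni²⁺/Ni is the cathode and Cr²⁺/Cr the anode, E°cell = E°(Ni²⁺/Ni) − E°(Cr²⁺/Cr).
So E°(Ni²⁺/Ni) = E°cell + E°(Cr²⁺/Cr) = +0.660 + (-0.91) = -0.25 V.

-0.25 V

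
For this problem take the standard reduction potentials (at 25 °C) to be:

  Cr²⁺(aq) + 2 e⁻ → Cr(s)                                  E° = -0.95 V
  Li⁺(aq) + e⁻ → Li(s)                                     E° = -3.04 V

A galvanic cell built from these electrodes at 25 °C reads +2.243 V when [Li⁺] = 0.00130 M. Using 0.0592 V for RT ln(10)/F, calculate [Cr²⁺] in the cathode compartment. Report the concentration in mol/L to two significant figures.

0.25 M

Cr²⁺/Cr is the cathode, Li⁺/Li the anode: E°cell = +2.09 V, n = 2.
Overall reaction: Cr²⁺(aq) + 2 Li(s) → Cr(s) + 2 Li⁺(aq); Q = [Li⁺]^2/[Cr²⁺]^1.
From E = E° − (0.0592/n) log Q: log Q = (E° − E)·n/0.0592 = (+2.09 − (+2.243))·2/0.0592 = -5.1689.
So 1·log[Cr²⁺] = 2·log(0.0013) − log Q = -5.7721 − (-5.1689) = -0.6032; [Cr²⁺] = 10^(-0.6032) ≈ 0.25 M.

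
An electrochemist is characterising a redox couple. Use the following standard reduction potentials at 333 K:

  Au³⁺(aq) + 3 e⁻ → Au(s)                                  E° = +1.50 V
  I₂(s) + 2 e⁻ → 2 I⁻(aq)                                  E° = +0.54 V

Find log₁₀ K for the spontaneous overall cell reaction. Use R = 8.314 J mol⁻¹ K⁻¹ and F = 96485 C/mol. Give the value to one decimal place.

Cathode: Au³⁺/Au; anode: I₂/I⁻. E°cell = (+1.50) − (+0.54) = +0.96 V, with n = 6.
ΔG° = −nFE° = −RT ln K, so ln K = nFE°/(RT) = (6)(96485)(+0.96) / ((8.314)(333)) = 200.737.
log₁₀ K = 200.737 / ln 10 = 87.2.

87.2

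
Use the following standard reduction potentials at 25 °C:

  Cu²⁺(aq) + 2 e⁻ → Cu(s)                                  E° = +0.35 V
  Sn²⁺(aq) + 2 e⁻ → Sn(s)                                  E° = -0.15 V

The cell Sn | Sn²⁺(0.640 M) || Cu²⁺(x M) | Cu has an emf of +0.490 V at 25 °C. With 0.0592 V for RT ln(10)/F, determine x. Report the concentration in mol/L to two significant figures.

0.29 M

Cu²⁺/Cu is the cathode, Sn²⁺/Sn the anode: E°cell = +0.50 V, n = 2.
Overall reaction: Cu²⁺(aq) + Sn(s) → Cu(s) + Sn²⁺(aq); Q = [Sn²⁺]^1/[Cu²⁺]^1.
From E = E° − (0.0592/n) log Q: log Q = (E° − E)·n/0.0592 = (+0.50 − (+0.490))·2/0.0592 = 0.3378.
So 1·log[Cu²⁺] = 1·log(0.64) − log Q = -0.1938 − (0.3378) = -0.5316; [Cu²⁺] = 10^(-0.5316) ≈ 0.29 M.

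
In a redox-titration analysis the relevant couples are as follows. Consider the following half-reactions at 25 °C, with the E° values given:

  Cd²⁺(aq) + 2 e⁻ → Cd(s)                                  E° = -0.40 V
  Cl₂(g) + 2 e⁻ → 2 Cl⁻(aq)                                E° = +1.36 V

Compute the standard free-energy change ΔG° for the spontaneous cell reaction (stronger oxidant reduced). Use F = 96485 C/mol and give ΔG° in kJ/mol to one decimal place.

Cl₂/Cl⁻ (E° = +1.36 V) is the cathode; Cd²⁺/Cd (E° = -0.40 V) is the anode, so E°cell = +1.76 V.
Balancing electrons gives n = 2 (lcm of 2 and 2).
ΔG° = −nFE° = −(2)(96485)(+1.76) = -339,627 J = -339.6 kJ/mol.

-339.6 kJ/mol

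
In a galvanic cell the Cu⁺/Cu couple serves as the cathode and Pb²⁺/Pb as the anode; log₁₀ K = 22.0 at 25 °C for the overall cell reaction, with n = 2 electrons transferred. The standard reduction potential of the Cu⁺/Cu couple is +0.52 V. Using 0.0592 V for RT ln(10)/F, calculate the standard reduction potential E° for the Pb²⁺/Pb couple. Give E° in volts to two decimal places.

-0.13 V

E°cell = (0.0592/n)·log K = (0.0592/2)(22.0) = +0.651 V.
Since Cu⁺/Cu is the cathode and Pb²⁺/Pb the anode, E°cell = E°(Cu⁺/Cu) − E°(Pb²⁺/Pb).
So E°(Pb²⁺/Pb) = E°(Cu⁺/Cu) − E°cell = (+0.52) − (+0.651) = -0.13 V.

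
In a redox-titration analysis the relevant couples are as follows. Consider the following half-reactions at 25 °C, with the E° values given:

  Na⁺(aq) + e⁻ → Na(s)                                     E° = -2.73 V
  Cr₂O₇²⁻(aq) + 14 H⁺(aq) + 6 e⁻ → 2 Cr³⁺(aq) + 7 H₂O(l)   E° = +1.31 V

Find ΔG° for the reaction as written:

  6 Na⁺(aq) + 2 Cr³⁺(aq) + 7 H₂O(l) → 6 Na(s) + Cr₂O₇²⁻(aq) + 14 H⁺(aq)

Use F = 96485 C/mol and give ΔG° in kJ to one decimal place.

+2338.8 kJ

As written, Na⁺/Na is reduced (cathode) and Cr₂O₇²⁻/Cr³⁺ is oxidised (anode), so E°cell = (-2.73) − (+1.31) = -4.04 V.
Balancing electrons gives n = 6.
ΔG° = −nFE° = −(6)(96485)(-4.04) = 2,338,796 J = +2338.8 kJ.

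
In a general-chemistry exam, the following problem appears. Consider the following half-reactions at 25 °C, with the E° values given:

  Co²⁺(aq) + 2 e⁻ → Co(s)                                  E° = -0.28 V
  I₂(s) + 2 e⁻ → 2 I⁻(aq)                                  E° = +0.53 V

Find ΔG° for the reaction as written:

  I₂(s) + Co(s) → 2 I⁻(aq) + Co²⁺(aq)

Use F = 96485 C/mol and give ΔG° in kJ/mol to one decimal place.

-156.3 kJ/mol

As written, I₂/I⁻ is reduced (cathode) and Co²⁺/Co is oxidised (anode), so E°cell = (+0.53) − (-0.28) = +0.81 V.
Balancing electrons gives n = 2.
ΔG° = −nFE° = −(2)(96485)(+0.81) = -156,306 J = -156.3 kJ/mol.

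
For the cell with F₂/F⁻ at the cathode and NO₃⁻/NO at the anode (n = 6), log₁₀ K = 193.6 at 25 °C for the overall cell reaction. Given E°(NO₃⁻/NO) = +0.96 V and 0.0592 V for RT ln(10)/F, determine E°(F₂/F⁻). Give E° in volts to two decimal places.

+2.87 V

E°cell = (0.0592/n)·log K = (0.0592/6)(193.6) = +1.910 V.
Since F₂/F⁻ is the cathode and NO₃⁻/NO the anode, E°cell = E°(F₂/F⁻) − E°(NO₃⁻/NO).
So E°(F₂/F⁻) = E°cell + E°(NO₃⁻/NO) = +1.910 + (+0.96) = +2.87 V.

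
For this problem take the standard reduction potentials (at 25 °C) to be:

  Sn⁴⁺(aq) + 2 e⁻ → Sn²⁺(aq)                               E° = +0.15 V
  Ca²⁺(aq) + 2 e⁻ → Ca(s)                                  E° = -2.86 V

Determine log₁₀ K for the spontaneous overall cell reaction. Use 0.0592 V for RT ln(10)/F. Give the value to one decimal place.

101.7

Cathode: Sn⁴⁺/Sn²⁺; anode: Ca²⁺/Ca. E°cell = +3.01 V, n = 2.
log K = nE°cell / 0.0592 = (2)(+3.01) / 0.0592 = 101.7.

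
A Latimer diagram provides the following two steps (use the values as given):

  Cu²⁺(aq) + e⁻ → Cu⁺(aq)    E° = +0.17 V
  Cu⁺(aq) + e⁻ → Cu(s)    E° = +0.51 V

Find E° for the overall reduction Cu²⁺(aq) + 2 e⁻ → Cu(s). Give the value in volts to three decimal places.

+0.340 V

Standard free energies of sequential steps add: ΔG°₃ = ΔG°₁ + ΔG°₂, so n₃E°₃ = n₁E°₁ + n₂E°₂.
E°₃ = (1×+0.17 + 1×+0.51) / 2 = (+0.680) / 2 = +0.340 V.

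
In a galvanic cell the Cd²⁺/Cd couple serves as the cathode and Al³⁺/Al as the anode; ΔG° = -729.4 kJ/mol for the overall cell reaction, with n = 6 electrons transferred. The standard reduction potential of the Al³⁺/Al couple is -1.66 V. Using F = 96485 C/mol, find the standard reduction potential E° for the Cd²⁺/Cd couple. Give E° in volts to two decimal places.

-0.40 V

E°cell = −ΔG°/(nF) = −(-729.4×10³)/((6)(96485)) = +1.260 V.
Since Cd²⁺/Cd is the cathode and Al³⁺/Al the anode, E°cell = E°(Cd²⁺/Cd) − E°(Al³⁺/Al).
So E°(Cd²⁺/Cd) = E°cell + E°(Al³⁺/Al) = +1.260 + (-1.66) = -0.40 V.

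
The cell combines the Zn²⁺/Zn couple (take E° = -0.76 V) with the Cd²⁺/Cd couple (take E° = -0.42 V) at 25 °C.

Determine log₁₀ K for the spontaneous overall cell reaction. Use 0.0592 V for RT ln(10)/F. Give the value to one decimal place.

11.5

Cathode: Cd²⁺/Cd; anode: Zn²⁺/Zn. E°cell = +0.34 V, n = 2.
log K = nE°cell / 0.0592 = (2)(+0.34) / 0.0592 = 11.5.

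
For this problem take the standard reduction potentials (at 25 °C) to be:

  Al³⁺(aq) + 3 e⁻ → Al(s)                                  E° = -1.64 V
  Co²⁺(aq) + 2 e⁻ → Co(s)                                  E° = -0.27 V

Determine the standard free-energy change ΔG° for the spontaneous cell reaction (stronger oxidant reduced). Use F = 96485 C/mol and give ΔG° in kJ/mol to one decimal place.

-793.1 kJ/mol

Co²⁺/Co (E° = -0.27 V) is the cathode; Al³⁺/Al (E° = -1.64 V) is the anode, so E°cell = +1.37 V.
Balancing electrons gives n = 6 (lcm of 2 and 3).
ΔG° = −nFE° = −(6)(96485)(+1.37) = -793,107 J = -793.1 kJ/mol.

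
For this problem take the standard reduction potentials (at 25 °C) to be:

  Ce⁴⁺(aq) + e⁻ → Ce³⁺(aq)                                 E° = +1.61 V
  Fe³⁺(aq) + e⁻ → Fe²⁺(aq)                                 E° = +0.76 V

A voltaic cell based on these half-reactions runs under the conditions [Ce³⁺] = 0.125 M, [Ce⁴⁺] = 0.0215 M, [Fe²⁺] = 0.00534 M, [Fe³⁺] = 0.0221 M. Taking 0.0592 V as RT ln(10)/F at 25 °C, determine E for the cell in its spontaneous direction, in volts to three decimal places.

Ce⁴⁺/Ce³⁺ is the cathode (higher E°), Fe³⁺/Fe²⁺ the anode: E°cell = +1.61 − (+0.76) = +0.85 V, n = 1.
Overall: Ce⁴⁺(aq) + Fe²⁺(aq) → Ce³⁺(aq) + Fe³⁺(aq)
Q = [Ce³⁺]·[Fe³⁺] / ([Ce⁴⁺]·[Fe²⁺]); log Q = 1.381.
E = E° − (0.0592/n) log Q = +0.85 − (0.0592/1)(1.381) = +0.768 V.

+0.768 V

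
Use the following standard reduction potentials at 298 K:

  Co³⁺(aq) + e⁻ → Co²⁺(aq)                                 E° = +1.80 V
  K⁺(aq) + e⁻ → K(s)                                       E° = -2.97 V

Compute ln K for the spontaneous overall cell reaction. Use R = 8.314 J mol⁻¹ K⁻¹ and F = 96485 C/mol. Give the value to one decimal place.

Cathode: Co³⁺/Co²⁺; anode: K⁺/K. E°cell = (+1.80) − (-2.97) = +4.77 V, with n = 1.
ΔG° = −nFE° = −RT ln K, so ln K = nFE°/(RT) = (1)(96485)(+4.77) / ((8.314)(298)) = 185.760.

185.8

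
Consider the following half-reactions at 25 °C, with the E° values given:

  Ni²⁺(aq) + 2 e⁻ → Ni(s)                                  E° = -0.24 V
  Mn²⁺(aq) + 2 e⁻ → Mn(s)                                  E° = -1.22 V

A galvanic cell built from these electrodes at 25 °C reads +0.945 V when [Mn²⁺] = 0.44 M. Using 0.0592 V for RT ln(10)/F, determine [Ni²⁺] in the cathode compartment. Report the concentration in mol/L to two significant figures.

0.029 M

Ni²⁺/Ni is the cathode, Mn²⁺/Mn the anode: E°cell = +0.98 V, n = 2.
Overall reaction: Ni²⁺(aq) + Mn(s) → Ni(s) + Mn²⁺(aq); Q = [Mn²⁺]^1/[Ni²⁺]^1.
From E = E° − (0.0592/n) log Q: log Q = (E° − E)·n/0.0592 = (+0.98 − (+0.945))·2/0.0592 = 1.1824.
So 1·log[Ni²⁺] = 1·log(0.44) − log Q = -0.3565 − (1.1824) = -1.5389; [Ni²⁺] = 10^(-1.5389) ≈ 0.029 M.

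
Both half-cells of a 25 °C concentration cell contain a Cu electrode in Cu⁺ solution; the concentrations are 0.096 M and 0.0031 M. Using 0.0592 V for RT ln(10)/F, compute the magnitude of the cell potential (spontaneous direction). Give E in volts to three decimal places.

+0.088 V

For a concentration cell E°cell = 0. The 0.096 M side is the cathode (reduction is favoured where [Cu⁺] is higher).
With n = 1, E = −(0.0592/1) log([Cu⁺]ₐₙ/[Cu⁺]꜀ₐₜ) = −(0.0592/1) log(0.0031/0.096) = −(0.0592/1)(-1.491) = +0.088 V.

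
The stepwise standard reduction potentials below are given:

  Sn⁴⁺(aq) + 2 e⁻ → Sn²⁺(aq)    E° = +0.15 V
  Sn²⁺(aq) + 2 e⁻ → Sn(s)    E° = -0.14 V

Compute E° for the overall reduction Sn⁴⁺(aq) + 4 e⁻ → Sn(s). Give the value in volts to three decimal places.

Standard free energies of sequential steps add: ΔG°₃ = ΔG°₁ + ΔG°₂, so n₃E°₃ = n₁E°₁ + n₂E°₂.
E°₃ = (2×+0.15 + 2×-0.14) / 4 = (+0.020) / 4 = +0.005 V.

+0.005 V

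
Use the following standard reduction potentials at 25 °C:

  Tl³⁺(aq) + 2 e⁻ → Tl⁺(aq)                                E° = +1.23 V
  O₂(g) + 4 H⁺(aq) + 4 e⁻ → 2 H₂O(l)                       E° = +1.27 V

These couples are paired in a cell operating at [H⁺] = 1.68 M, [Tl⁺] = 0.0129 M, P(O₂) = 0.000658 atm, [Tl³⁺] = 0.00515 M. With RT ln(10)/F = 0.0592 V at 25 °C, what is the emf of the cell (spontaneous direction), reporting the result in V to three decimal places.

+0.018 V

O₂/H₂O is the cathode (higher E°), Tl³⁺/Tl⁺ the anode: E°cell = +1.27 − (+1.23) = +0.04 V, n = 4.
Overall: O₂(g) + 4 H⁺(aq) + 2 Tl⁺(aq) → 2 H₂O(l) + 2 Tl³⁺(aq)
Q = [Tl³⁺]^2 / (P(O₂)·[H⁺]^4·[Tl⁺]^2); log Q = 1.483.
E = E° − (0.0592/n) log Q = +0.04 − (0.0592/4)(1.483) = +0.018 V.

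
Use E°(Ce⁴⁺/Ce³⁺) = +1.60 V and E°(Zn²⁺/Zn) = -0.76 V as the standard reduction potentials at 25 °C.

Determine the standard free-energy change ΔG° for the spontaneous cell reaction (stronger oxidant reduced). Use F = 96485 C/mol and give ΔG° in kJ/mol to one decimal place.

-455.4 kJ/mol

Ce⁴⁺/Ce³⁺ (E° = +1.60 V) is the cathode; Zn²⁺/Zn (E° = -0.76 V) is the anode, so E°cell = +2.36 V.
Balancing electrons gives n = 2 (lcm of 1 and 2).
ΔG° = −nFE° = −(2)(96485)(+2.36) = -455,409 J = -455.4 kJ/mol.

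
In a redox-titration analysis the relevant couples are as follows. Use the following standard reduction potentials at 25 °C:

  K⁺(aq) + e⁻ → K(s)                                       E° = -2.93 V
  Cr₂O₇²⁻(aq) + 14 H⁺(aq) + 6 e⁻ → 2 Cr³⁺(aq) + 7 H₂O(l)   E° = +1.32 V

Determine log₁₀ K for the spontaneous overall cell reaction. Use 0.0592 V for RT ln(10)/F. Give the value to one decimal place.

430.7

Cathode: Cr₂O₇²⁻/Cr³⁺; anode: K⁺/K. E°cell = +4.25 V, n = 6.
log K = nE°cell / 0.0592 = (6)(+4.25) / 0.0592 = 430.7.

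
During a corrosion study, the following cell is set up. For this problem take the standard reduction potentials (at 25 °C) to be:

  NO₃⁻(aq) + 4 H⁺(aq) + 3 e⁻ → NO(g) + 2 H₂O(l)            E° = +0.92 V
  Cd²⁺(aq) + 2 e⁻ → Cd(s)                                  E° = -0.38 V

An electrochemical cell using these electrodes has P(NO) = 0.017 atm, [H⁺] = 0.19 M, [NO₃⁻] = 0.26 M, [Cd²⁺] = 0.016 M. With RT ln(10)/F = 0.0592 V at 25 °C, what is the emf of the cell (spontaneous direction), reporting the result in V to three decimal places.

NO₃⁻/NO is the cathode (higher E°), Cd²⁺/Cd the anode: E°cell = +0.92 − (-0.38) = +1.30 V, n = 6.
Overall: 2 NO₃⁻(aq) + 8 H⁺(aq) + 3 Cd(s) → 2 NO(g) + 4 H₂O(l) + 3 Cd²⁺(aq)
Q = P(NO)^2·[Cd²⁺]^3 / ([NO₃⁻]^2·[H⁺]^8); log Q = -1.987.
E = E° − (0.0592/n) log Q = +1.30 − (0.0592/6)(-1.987) = +1.320 V.

+1.320 V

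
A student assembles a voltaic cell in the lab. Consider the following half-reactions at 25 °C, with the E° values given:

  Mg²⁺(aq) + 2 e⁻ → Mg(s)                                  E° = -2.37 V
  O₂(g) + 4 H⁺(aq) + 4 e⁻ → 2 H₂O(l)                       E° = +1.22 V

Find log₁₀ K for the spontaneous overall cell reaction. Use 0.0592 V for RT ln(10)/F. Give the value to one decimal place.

Cathode: O₂/H₂O; anode: Mg²⁺/Mg. E°cell = +3.59 V, n = 4.
log K = nE°cell / 0.0592 = (4)(+3.59) / 0.0592 = 242.6.

242.6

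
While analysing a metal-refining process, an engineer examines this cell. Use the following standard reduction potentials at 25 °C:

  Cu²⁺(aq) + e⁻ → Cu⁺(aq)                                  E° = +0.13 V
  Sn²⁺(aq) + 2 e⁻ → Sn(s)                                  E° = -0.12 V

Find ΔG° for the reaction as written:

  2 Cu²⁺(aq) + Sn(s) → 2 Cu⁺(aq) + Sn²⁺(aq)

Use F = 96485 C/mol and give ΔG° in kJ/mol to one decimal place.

-48.2 kJ/mol

As written, Cu²⁺/Cu⁺ is reduced (cathode) and Sn²⁺/Sn is oxidised (anode), so E°cell = (+0.13) − (-0.12) = +0.25 V.
Balancing electrons gives n = 2.
ΔG° = −nFE° = −(2)(96485)(+0.25) = -48,242 J = -48.2 kJ/mol.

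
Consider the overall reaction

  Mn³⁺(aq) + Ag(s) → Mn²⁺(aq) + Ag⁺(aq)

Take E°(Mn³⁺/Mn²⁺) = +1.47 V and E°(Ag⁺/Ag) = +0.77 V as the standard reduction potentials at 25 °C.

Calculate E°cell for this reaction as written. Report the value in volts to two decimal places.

+0.70 V

The Mn³⁺/Mn²⁺ couple has the higher reduction potential, so it is the cathode; Ag⁺/Ag is oxidised at the anode.
E°cell = E°(cathode) − E°(anode) = (+1.47) − (+0.77) = +0.70 V.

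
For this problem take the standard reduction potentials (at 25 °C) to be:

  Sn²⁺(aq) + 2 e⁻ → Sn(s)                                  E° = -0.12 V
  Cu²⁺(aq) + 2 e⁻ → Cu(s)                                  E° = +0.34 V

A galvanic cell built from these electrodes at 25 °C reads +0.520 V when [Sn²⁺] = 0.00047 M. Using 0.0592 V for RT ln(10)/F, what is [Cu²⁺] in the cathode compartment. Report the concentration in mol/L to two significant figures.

Cu²⁺/Cu is the cathode, Sn²⁺/Sn the anode: E°cell = +0.46 V, n = 2.
Overall reaction: Cu²⁺(aq) + Sn(s) → Cu(s) + Sn²⁺(aq); Q = [Sn²⁺]^1/[Cu²⁺]^1.
From E = E° − (0.0592/n) log Q: log Q = (E° − E)·n/0.0592 = (+0.46 − (+0.520))·2/0.0592 = -2.0270.
So 1·log[Cu²⁺] = 1·log(0.00047) − log Q = -3.3279 − (-2.0270) = -1.3009; [Cu²⁺] = 10^(-1.3009) ≈ 0.050 M.

0.050 M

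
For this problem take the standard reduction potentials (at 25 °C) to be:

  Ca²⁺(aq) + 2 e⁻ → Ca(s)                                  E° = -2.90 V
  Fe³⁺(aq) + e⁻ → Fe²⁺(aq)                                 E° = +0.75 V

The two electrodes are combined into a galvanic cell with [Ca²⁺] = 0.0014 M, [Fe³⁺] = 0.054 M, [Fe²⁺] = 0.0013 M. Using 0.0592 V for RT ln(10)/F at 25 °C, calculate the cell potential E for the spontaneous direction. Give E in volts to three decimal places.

+3.830 V

Fe³⁺/Fe²⁺ is the cathode (higher E°), Ca²⁺/Ca the anode: E°cell = +0.75 − (-2.90) = +3.65 V, n = 2.
Overall: 2 Fe³⁺(aq) + Ca(s) → 2 Fe²⁺(aq) + Ca²⁺(aq)
Q = [Fe²⁺]^2·[Ca²⁺] / ([Fe³⁺]^2); log Q = -6.091.
E = E° − (0.0592/n) log Q = +3.65 − (0.0592/2)(-6.091) = +3.830 V.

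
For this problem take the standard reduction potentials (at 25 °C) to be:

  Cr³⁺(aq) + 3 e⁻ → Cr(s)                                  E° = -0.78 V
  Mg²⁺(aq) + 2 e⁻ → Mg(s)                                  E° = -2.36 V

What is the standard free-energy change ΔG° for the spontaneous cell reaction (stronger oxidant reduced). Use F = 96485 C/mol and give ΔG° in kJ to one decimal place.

Cr³⁺/Cr (E° = -0.78 V) is the cathode; Mg²⁺/Mg (E° = -2.36 V) is the anode, so E°cell = +1.58 V.
Balancing electrons gives n = 6 (lcm of 3 and 2).
ΔG° = −nFE° = −(6)(96485)(+1.58) = -914,678 J = -914.7 kJ.

-914.7 kJ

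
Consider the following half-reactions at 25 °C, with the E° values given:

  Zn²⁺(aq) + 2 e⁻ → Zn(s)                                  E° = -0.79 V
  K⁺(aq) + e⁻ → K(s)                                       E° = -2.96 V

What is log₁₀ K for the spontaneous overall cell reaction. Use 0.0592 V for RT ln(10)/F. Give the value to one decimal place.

73.3

Cathode: Zn²⁺/Zn; anode: K⁺/K. E°cell = +2.17 V, n = 2.
log K = nE°cell / 0.0592 = (2)(+2.17) / 0.0592 = 73.3.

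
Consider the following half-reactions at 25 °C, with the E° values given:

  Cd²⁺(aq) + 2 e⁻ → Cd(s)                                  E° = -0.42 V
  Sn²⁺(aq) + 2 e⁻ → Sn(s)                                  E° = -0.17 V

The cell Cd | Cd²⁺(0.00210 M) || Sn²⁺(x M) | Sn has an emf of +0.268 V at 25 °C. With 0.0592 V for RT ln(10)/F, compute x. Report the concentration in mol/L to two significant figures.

0.0085 M

Sn²⁺/Sn is the cathode, Cd²⁺/Cd the anode: E°cell = +0.25 V, n = 2.
Overall reaction: Sn²⁺(aq) + Cd(s) → Sn(s) + Cd²⁺(aq); Q = [Cd²⁺]^1/[Sn²⁺]^1.
From E = E° − (0.0592/n) log Q: log Q = (E° − E)·n/0.0592 = (+0.25 − (+0.268))·2/0.0592 = -0.6081.
So 1·log[Sn²⁺] = 1·log(0.0021) − log Q = -2.6778 − (-0.6081) = -2.0697; [Sn²⁺] = 10^(-2.0697) ≈ 0.0085 M.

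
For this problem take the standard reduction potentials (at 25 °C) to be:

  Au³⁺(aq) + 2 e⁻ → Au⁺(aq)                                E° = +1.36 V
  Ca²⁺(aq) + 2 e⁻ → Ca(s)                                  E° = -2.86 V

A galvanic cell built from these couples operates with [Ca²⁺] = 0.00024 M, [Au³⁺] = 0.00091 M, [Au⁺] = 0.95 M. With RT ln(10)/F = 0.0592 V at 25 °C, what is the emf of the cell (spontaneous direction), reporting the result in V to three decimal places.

+4.238 V

Au³⁺/Au⁺ is the cathode (higher E°), Ca²⁺/Ca the anode: E°cell = +1.36 − (-2.86) = +4.22 V, n = 2.
Overall: Au³⁺(aq) + Ca(s) → Au⁺(aq) + Ca²⁺(aq)
Q = [Au⁺]·[Ca²⁺] / ([Au³⁺]); log Q = -0.601.
E = E° − (0.0592/n) log Q = +4.22 − (0.0592/2)(-0.601) = +4.238 V.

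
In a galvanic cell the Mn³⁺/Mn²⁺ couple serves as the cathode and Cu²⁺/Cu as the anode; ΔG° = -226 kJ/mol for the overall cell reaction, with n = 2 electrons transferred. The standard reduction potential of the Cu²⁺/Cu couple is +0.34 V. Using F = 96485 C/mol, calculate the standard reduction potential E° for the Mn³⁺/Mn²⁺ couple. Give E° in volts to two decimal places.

E°cell = −ΔG°/(nF) = −(-226×10³)/((2)(96485)) = +1.171 V.
Since Mn³⁺/Mn²⁺ is the cathode and Cu²⁺/Cu the anode, E°cell = E°(Mn³⁺/Mn²⁺) − E°(Cu²⁺/Cu).
So E°(Mn³⁺/Mn²⁺) = E°cell + E°(Cu²⁺/Cu) = +1.171 + (+0.34) = +1.51 V.

+1.51 V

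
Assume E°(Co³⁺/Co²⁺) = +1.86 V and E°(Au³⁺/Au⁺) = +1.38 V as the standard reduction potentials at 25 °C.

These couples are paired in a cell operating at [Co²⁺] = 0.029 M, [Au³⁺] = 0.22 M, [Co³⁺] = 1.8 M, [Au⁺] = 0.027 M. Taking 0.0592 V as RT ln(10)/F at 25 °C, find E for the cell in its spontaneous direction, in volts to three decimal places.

+0.559 V

Co³⁺/Co²⁺ is the cathode (higher E°), Au³⁺/Au⁺ the anode: E°cell = +1.86 − (+1.38) = +0.48 V, n = 2.
Overall: 2 Co³⁺(aq) + Au⁺(aq) → 2 Co²⁺(aq) + Au³⁺(aq)
Q = [Co²⁺]^2·[Au³⁺] / ([Co³⁺]^2·[Au⁺]); log Q = -2.675.
E = E° − (0.0592/n) log Q = +0.48 − (0.0592/2)(-2.675) = +0.559 V.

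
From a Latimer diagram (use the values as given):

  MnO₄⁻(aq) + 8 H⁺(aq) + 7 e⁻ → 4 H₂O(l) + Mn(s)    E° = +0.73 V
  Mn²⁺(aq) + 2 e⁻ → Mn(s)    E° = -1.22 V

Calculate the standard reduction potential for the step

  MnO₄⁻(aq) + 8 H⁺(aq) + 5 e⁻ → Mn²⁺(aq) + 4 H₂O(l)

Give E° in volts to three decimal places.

+1.510 V

Sequential free energies add, so n₃E°₃ = n₁E°₁ + n₂E°₂.
With n₃ = 7, and the known step contributing 2×(-1.22) V, the unknown satisfies 5·E° = 7×(+0.73) − 2×(-1.22) = +7.550.
E° = +7.550 / 5 = +1.510 V.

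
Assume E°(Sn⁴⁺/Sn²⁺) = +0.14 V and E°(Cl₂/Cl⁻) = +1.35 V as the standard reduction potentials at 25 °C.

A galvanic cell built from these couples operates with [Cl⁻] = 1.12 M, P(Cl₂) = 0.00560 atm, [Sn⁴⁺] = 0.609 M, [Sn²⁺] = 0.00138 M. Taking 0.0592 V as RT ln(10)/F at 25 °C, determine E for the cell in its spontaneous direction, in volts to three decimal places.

Cl₂/Cl⁻ is the cathode (higher E°), Sn⁴⁺/Sn²⁺ the anode: E°cell = +1.35 − (+0.14) = +1.21 V, n = 2.
Overall: Cl₂(g) + Sn²⁺(aq) → 2 Cl⁻(aq) + Sn⁴⁺(aq)
Q = [Cl⁻]^2·[Sn⁴⁺] / (P(Cl₂)·[Sn²⁺]); log Q = 4.995.
E = E° − (0.0592/n) log Q = +1.21 − (0.0592/2)(4.995) = +1.062 V.

+1.062 V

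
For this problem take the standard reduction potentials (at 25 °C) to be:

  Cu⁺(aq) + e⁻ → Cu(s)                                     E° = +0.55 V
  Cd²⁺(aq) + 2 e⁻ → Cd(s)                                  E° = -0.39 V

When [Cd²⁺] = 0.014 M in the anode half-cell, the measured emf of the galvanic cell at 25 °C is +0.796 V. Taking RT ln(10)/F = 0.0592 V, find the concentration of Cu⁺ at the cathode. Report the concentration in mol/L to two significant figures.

Cu⁺/Cu is the cathode, Cd²⁺/Cd the anode: E°cell = +0.94 V, n = 2.
Overall reaction: 2 Cu⁺(aq) + Cd(s) → 2 Cu(s) + Cd²⁺(aq); Q = [Cd²⁺]^1/[Cu⁺]^2.
From E = E° − (0.0592/n) log Q: log Q = (E° − E)·n/0.0592 = (+0.94 − (+0.796))·2/0.0592 = 4.8649.
So 2·log[Cu⁺] = 1·log(0.014) − log Q = -1.8539 − (4.8649) = -6.7188; log[Cu⁺] = -6.7188 / 2 = -3.3594; [Cu⁺] = 10^(-3.3594) ≈ 0.00044 M.

0.00044 M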